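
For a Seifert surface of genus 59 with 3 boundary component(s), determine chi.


chi = 2 - 2g - b
= 2 - 2*59 - 3
= 2 - 118 - 3 = -119

-119


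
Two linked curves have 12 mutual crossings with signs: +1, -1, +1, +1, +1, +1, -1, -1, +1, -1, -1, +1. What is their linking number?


Step 1: Count positive crossings: 7
Step 2: Count negative crossings: 5
Step 3: Sum of signs = 7 - 5 = 2
Step 4: Linking number = sum/2 = 2/2 = 1

1


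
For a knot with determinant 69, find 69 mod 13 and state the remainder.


Step 1: A knot is p-colorable if and only if p divides its determinant.
Step 2: Compute 69 mod 13.
69 = 5 * 13 + 4
Step 3: 69 mod 13 = 4
Step 4: The knot is 13-colorable: no

4


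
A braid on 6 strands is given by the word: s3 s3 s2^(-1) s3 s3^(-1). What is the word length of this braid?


The word length counts the number of generators (including inverses).
Listing each generator: s3, s3, s2^(-1), s3, s3^(-1)
There are 5 generators in this braid word.

5


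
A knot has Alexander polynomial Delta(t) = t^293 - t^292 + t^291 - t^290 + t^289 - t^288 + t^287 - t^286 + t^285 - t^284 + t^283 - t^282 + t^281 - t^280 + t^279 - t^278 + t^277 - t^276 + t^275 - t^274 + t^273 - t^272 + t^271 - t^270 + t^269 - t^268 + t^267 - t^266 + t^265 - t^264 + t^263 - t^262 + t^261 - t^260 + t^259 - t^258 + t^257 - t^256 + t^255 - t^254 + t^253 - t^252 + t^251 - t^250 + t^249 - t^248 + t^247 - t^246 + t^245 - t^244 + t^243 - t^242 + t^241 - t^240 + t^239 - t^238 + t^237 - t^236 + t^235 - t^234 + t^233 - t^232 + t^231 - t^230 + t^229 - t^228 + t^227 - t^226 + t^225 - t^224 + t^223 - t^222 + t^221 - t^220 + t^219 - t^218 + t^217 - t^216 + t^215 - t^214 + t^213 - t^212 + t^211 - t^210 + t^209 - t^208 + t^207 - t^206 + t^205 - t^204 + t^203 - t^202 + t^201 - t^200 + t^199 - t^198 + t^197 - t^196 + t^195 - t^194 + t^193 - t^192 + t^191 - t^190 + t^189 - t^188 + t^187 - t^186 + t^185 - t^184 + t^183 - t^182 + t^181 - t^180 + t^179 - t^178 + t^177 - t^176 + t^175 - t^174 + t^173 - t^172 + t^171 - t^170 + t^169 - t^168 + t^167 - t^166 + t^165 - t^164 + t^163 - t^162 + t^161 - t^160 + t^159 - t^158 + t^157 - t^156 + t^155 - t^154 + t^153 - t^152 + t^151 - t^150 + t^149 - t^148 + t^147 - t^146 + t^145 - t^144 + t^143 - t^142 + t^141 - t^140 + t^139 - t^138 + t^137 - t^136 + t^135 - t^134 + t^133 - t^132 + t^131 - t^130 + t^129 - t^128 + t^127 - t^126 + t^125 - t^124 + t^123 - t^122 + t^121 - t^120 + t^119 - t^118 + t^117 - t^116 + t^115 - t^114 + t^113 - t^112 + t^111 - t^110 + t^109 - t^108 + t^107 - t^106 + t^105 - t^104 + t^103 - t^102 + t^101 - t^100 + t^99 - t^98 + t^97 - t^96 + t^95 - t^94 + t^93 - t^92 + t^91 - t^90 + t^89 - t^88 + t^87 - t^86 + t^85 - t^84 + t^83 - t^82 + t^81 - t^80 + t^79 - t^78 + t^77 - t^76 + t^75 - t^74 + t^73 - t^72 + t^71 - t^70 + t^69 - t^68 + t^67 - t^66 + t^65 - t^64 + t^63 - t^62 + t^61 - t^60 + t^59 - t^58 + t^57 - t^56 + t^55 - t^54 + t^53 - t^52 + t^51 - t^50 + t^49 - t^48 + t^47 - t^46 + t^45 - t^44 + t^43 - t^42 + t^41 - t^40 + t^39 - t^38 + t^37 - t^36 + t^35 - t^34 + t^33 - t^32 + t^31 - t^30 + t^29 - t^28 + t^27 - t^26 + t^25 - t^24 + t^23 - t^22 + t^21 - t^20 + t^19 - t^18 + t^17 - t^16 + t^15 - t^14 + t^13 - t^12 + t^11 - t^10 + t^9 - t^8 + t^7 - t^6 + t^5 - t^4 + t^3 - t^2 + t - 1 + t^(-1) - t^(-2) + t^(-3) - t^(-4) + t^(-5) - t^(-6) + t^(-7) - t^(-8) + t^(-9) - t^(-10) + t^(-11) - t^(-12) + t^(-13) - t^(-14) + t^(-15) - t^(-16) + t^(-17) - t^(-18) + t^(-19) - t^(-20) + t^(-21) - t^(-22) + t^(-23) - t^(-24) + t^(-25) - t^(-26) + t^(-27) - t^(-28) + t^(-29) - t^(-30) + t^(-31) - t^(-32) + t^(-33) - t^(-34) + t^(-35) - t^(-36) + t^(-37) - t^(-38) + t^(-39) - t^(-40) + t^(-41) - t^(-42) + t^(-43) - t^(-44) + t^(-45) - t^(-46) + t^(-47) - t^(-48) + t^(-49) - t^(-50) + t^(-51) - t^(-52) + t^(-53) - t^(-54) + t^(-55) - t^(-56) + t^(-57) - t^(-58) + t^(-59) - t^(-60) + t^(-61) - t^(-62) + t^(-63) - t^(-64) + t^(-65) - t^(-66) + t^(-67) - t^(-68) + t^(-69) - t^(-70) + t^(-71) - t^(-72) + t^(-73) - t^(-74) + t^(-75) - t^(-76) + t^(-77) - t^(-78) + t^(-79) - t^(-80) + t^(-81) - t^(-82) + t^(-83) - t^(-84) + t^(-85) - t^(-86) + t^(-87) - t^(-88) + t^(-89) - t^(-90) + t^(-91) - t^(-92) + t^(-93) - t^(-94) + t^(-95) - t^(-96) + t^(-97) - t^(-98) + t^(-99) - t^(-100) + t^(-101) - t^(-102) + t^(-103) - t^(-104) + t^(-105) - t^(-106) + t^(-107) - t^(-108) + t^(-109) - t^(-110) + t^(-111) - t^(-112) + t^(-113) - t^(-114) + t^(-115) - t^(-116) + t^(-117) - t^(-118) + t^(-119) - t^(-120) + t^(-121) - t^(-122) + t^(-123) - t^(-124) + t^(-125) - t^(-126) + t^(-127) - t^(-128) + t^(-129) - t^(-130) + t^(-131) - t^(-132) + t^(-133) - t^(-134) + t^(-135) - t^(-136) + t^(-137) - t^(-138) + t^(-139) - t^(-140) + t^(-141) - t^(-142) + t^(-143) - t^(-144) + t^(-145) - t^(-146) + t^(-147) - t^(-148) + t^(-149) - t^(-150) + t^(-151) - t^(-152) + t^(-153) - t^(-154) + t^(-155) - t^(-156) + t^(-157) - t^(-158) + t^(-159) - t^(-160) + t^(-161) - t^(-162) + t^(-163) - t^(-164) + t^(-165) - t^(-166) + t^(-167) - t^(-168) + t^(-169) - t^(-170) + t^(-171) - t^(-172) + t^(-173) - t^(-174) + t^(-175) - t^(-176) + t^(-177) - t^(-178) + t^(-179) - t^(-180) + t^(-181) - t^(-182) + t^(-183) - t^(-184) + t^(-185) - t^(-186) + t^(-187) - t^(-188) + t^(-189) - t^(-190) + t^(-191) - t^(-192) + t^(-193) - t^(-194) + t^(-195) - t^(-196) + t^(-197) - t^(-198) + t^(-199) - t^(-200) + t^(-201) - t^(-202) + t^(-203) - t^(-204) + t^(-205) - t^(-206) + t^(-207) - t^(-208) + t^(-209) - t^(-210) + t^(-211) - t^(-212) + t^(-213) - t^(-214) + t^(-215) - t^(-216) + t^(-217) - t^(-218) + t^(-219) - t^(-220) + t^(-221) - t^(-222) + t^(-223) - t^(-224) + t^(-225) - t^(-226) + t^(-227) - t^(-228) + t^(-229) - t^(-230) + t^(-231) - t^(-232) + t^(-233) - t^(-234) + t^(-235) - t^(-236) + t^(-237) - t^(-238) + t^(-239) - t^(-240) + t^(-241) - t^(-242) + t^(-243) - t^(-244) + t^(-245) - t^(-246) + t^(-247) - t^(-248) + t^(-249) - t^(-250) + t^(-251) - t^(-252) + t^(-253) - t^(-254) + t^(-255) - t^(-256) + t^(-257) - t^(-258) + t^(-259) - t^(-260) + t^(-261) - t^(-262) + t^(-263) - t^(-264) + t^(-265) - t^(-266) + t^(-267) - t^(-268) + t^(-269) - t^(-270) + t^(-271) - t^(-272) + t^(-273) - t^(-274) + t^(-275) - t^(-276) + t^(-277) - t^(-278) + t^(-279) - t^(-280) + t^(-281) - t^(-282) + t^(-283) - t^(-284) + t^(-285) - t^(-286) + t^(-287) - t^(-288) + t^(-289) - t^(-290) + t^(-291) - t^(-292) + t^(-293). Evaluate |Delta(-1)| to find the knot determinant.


Step 1: The polynomial has 587 terms with alternating signs, exponents from 293 down to -293.
Step 2: Substitute t = -1. The i-th term has coefficient (-1)^i and exponent (m-i),
  so its value is (-1)^i * (-1)^(m-i) = (-1)^m = -1 for every i.
Step 3: All 587 terms equal -1, so Delta(-1) = 587 * (-1) = -587
Step 4: |Delta(-1)| = 587

587


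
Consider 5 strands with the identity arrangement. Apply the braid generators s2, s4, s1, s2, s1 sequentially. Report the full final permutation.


Starting with identity [1, 2, 3, 4, 5].
Apply generators in sequence:
  After s2: [1, 3, 2, 4, 5]
  After s4: [1, 3, 2, 5, 4]
  After s1: [3, 1, 2, 5, 4]
  After s2: [3, 2, 1, 5, 4]
  After s1: [2, 3, 1, 5, 4]
Final permutation: [2, 3, 1, 5, 4]

[2, 3, 1, 5, 4]


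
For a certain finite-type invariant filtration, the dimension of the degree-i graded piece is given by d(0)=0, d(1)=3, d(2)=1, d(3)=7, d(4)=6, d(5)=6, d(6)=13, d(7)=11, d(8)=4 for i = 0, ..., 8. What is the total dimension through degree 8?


Total dimension = d(0) + d(1) + ... + d(8)
= 0 + 3 + 1 + 7 + 6 + 6 + 13 + 11 + 4
= 51

51


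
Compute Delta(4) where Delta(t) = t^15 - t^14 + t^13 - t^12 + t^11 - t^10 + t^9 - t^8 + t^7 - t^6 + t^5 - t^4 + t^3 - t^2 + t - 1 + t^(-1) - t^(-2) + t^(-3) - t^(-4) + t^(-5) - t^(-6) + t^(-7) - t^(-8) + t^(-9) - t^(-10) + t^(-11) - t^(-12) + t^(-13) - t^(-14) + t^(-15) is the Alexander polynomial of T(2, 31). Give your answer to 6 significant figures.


Substituting t = 4 into Delta(t) = t^15 - t^14 + t^13 - t^12 + t^11 - t^10 + t^9 - t^8 + t^7 - t^6 + t^5 - t^4 + t^3 - t^2 + t - 1 + t^(-1) - t^(-2) + t^(-3) - t^(-4) + t^(-5) - t^(-6) + t^(-7) - t^(-8) + t^(-9) - t^(-10) + t^(-11) - t^(-12) + t^(-13) - t^(-14) + t^(-15):
Term values: (1073741824) + (-268435456) + (67108864) + (-16777216) + (4194304) + (-1048576) + (262144) + (-65536) + (16384) + (-4096) + (1024) + (-256) + (64) + (-16) + (4) + (-1) + (0.25) + (-0.0625) + (0.015625) + (-0.00390625) + (0.000976562) + (-0.000244141) + (6.10352e-05) + (-1.52588e-05) + (3.8147e-06) + (-9.53674e-07) + (2.38419e-07) + (-5.96046e-08) + (1.49012e-08) + (-3.72529e-09) + (9.31323e-10)
Sum = 858993459.2
Rounded to 6 significant figures: 8.58993e+08

8.58993e+08


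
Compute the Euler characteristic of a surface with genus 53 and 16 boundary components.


chi = 2 - 2g - b
= 2 - 2*53 - 16
= 2 - 106 - 16 = -120

-120


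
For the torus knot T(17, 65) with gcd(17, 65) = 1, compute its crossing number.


For a torus knot T(p, q) with gcd(p,q)=1,
the crossing number is min(p*(q-1), q*(p-1)).
p*(q-1) = 17*64 = 1088
q*(p-1) = 65*16 = 1040
min(1088, 1040) = 1040

1040


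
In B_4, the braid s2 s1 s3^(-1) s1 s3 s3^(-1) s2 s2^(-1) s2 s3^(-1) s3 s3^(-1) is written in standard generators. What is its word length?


The word length counts the number of generators (including inverses).
Listing each generator: s2, s1, s3^(-1), s1, s3, s3^(-1), s2, s2^(-1), s2, s3^(-1), s3, s3^(-1)
There are 12 generators in this braid word.

12


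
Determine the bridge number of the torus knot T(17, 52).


The bridge number of T(p,q) is min(p,q).
min(17, 52) = 17

17


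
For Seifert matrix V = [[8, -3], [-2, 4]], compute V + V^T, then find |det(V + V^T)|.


Step 1: Form V + V^T where V = [[8, -3], [-2, 4]]
  V^T = [[8, -2], [-3, 4]]
  V + V^T = [[16, -5], [-5, 8]]
Step 2: det(V + V^T) = 16*8 - (-5)*(-5)
  = 128 - 25 = 103
Step 3: Knot determinant = |det(V + V^T)| = |103| = 103

103


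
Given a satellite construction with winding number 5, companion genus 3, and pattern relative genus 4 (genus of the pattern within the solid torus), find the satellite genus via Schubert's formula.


Schubert: g(satellite) = g_rel(pattern) + |winding| * g(companion),
where g_rel(pattern) is the genus of the pattern relative to the solid torus.
= 4 + 5 * 3
= 4 + 15 = 19

19


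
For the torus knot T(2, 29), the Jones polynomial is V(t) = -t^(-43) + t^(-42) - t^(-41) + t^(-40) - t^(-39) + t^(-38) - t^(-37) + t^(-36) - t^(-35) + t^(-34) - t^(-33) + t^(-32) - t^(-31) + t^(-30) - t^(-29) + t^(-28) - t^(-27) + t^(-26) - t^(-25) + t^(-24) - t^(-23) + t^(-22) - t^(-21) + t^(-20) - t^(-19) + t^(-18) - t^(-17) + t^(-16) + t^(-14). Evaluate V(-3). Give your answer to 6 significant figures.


Substituting t = -3 into V(t) = -t^(-43) + t^(-42) - t^(-41) + t^(-40) - t^(-39) + t^(-38) - t^(-37) + t^(-36) - t^(-35) + t^(-34) - t^(-33) + t^(-32) - t^(-31) + t^(-30) - t^(-29) + t^(-28) - t^(-27) + t^(-26) - t^(-25) + t^(-24) - t^(-23) + t^(-22) - t^(-21) + t^(-20) - t^(-19) + t^(-18) - t^(-17) + t^(-16) + t^(-14):
  (-)t^(-43) = 3.04639e-21
  (+)t^(-42) = 9.13918e-21
  (-)t^(-41) = 2.74175e-20
  (+)t^(-40) = 8.22526e-20
  (-)t^(-39) = 2.46758e-19
  (+)t^(-38) = 7.40274e-19
  (-)t^(-37) = 2.22082e-18
  (+)t^(-36) = 6.66246e-18
  (-)t^(-35) = 1.99874e-17
  (+)t^(-34) = 5.99622e-17
  (-)t^(-33) = 1.79887e-16
  (+)t^(-32) = 5.3966e-16
  (-)t^(-31) = 1.61898e-15
  (+)t^(-30) = 4.85694e-15
  (-)t^(-29) = 1.45708e-14
  (+)t^(-28) = 4.37124e-14
  (-)t^(-27) = 1.31137e-13
  (+)t^(-26) = 3.93412e-13
  (-)t^(-25) = 1.18024e-12
  (+)t^(-24) = 3.54071e-12
  (-)t^(-23) = 1.06221e-11
  (+)t^(-22) = 3.18664e-11
  (-)t^(-21) = 9.55991e-11
  (+)t^(-20) = 2.86797e-10
  (-)t^(-19) = 8.60392e-10
  (+)t^(-18) = 2.58117e-09
  (-)t^(-17) = 7.74352e-09
  (+)t^(-16) = 2.32306e-08
  (+)t^(-14) = 2.09075e-07
Sum = (3.04639e-21) + (9.13918e-21) + (2.74175e-20) + (8.22526e-20) + (2.46758e-19) + (7.40274e-19) + (2.22082e-18) + (6.66246e-18) + (1.99874e-17) + (5.99622e-17) + (1.79887e-16) + (5.3966e-16) + (1.61898e-15) + (4.85694e-15) + (1.45708e-14) + (4.37124e-14) + (1.31137e-13) + (3.93412e-13) + (1.18024e-12) + (3.54071e-12) + (1.06221e-11) + (3.18664e-11) + (9.55991e-11) + (2.86797e-10) + (8.60392e-10) + (2.58117e-09) + (7.74352e-09) + (2.32306e-08) + (2.09075e-07)
= 2.439210178e-07
Rounded to 6 significant figures: 2.43921e-07

2.43921e-07


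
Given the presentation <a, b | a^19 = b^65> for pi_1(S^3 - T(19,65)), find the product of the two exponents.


The relation is a^19 = b^65.
Product of exponents = 19 * 65
= 1235

1235


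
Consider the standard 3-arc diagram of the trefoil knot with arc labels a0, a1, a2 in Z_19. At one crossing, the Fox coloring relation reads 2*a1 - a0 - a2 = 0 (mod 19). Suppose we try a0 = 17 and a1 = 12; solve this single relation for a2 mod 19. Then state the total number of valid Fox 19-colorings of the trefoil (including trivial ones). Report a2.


Step 1: Apply the given crossing relation 2*a1 - a0 - a2 = 0 (mod 19).
  a2 = 2*a1 - a0 mod 19
  a2 = 2*12 - 17 mod 19
  a2 = 24 - 17 mod 19
  a2 = 7 mod 19 = 7
Step 2: The trefoil has determinant 3.
  Number of Fox p-colorings (p prime) is p^2 if p = 3, else p.
  Since 19 does not divide 3, only trivial (constant) colorings exist.
  (So the trial a0 = 17, a1 = 12 with a0 != a1 does NOT extend to a valid coloring of the whole trefoil: the other two crossing relations require 3*(a1 - a0) = 0 (mod 19), which fails.)
  Total colorings = 19
Step 3: a2 = 7, total Fox 19-colorings = 19

7


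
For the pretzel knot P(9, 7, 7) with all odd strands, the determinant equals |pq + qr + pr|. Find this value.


Step 1: Compute pq + qr + pr.
pq = 9*7 = 63
qr = 7*7 = 49
pr = 9*7 = 63
pq + qr + pr = 63 + 49 + 63 = 175
Step 2: Take absolute value.
det(P(9,7,7)) = |175| = 175

175


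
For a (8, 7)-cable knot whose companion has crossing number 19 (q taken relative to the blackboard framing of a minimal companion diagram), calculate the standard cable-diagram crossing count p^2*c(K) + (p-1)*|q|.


Step 1: Each of the c(K) crossings of the companion diagram becomes p*p = p^2 crossings among the p parallel strands, and each of the |q| twists s_1 s_2 ... s_(p-1) adds (p-1) crossings.
  Crossings = p^2 * c(K) + (p-1)*|q|
Step 2: = 8^2 * 19 + (8-1)*7
Step 3: = 64*19 + 7*7
Step 4: = 1216 + 49 = 1265

1265


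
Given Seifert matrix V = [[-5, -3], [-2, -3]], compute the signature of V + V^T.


Step 1: V + V^T = [[-10, -5], [-5, -6]]
Step 2: trace = -16, det = 35
Step 3: Discriminant = (-16)^2 - 4*35 = 116
Step 4: Eigenvalues: -2.61484, -13.3852
Step 5: Signature = (# positive eigenvalues) - (# negative eigenvalues) = -2

-2


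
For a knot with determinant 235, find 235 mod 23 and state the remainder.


Step 1: A knot is p-colorable if and only if p divides its determinant.
Step 2: Compute 235 mod 23.
235 = 10 * 23 + 5
Step 3: 235 mod 23 = 5
Step 4: The knot is 23-colorable: no

5


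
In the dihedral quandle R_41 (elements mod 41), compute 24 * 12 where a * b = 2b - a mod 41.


24 * 12 = 2*12 - 24 mod 41
= 24 - 24 mod 41
= 0 mod 41 = 0

0


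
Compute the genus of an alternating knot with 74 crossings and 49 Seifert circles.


For alternating knots, g = (c - s + 1)/2.
= (74 - 49 + 1)/2
= 26/2 = 13

13


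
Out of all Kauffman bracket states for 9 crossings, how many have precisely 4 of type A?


We choose which 4 of 9 crossings get A-smoothings.
C(9, 4) = 9! / (4! * 5!)
= 126

126


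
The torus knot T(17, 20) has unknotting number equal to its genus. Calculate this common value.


For a torus knot T(p,q), both the unknotting number and genus equal (p-1)(q-1)/2.
= (17-1)(20-1)/2
= 16*19/2
= 304/2 = 152

152


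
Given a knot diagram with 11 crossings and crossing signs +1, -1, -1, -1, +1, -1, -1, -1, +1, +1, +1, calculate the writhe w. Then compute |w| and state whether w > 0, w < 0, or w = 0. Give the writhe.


Step 1: Count positive crossings (+1).
Positive crossings: 5
Step 2: Count negative crossings (-1).
Negative crossings: 6
Step 3: Writhe = (positive) - (negative)
w = 5 - 6 = -1
Step 4: |w| = 1, and w is negative

-1


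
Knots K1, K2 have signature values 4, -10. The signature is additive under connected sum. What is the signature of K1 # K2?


The signature is additive under connected sum.
signature(K1 # K2) = (4) + (-10)
= -6

-6


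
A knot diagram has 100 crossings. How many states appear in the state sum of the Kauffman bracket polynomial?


Each crossing contributes 2 choices (A-smoothing or B-smoothing).
Total states = 2^100 = 1267650600228229401496703205376

1267650600228229401496703205376


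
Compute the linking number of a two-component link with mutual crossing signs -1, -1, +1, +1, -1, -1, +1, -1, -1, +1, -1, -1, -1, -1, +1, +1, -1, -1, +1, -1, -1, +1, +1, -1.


Step 1: Count positive crossings: 9
Step 2: Count negative crossings: 15
Step 3: Sum of signs = 9 - 15 = -6
Step 4: Linking number = sum/2 = -6/2 = -3

-3


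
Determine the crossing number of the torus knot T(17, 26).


For a torus knot T(p, q) with gcd(p,q)=1,
the crossing number is min(p*(q-1), q*(p-1)).
p*(q-1) = 17*25 = 425
q*(p-1) = 26*16 = 416
min(425, 416) = 416

416


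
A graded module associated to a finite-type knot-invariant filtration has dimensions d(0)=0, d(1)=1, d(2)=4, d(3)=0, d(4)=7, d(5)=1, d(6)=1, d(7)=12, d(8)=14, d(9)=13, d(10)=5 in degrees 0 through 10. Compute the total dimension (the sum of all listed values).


Total dimension = d(0) + d(1) + ... + d(10)
= 0 + 1 + 4 + 0 + 7 + 1 + 1 + 12 + 14 + 13 + 5
= 58

58


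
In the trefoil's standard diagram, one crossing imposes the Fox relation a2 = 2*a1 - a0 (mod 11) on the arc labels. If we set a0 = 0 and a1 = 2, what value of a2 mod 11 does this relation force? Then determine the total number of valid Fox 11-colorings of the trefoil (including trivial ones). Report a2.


Step 1: Apply the given crossing relation 2*a1 - a0 - a2 = 0 (mod 11).
  a2 = 2*a1 - a0 mod 11
  a2 = 2*2 - 0 mod 11
  a2 = 4 - 0 mod 11
  a2 = 4 mod 11 = 4
Step 2: The trefoil has determinant 3.
  Number of Fox p-colorings (p prime) is p^2 if p = 3, else p.
  Since 11 does not divide 3, only trivial (constant) colorings exist.
  (So the trial a0 = 0, a1 = 2 with a0 != a1 does NOT extend to a valid coloring of the whole trefoil: the other two crossing relations require 3*(a1 - a0) = 0 (mod 11), which fails.)
  Total colorings = 11
Step 3: a2 = 4, total Fox 11-colorings = 11

4


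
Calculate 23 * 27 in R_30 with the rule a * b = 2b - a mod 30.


23 * 27 = 2*27 - 23 mod 30
= 54 - 23 mod 30
= 31 mod 30 = 1

1


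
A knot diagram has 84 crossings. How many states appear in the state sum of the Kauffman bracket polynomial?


Each crossing contributes 2 choices (A-smoothing or B-smoothing).
Total states = 2^84 = 19342813113834066795298816

19342813113834066795298816


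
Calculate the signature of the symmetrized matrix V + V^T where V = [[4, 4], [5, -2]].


Step 1: V + V^T = [[8, 9], [9, -4]]
Step 2: trace = 4, det = -113
Step 3: Discriminant = 4^2 - 4*(-113) = 468
Step 4: Eigenvalues: 12.8167, -8.81665
Step 5: Signature = (# positive eigenvalues) - (# negative eigenvalues) = 0

0


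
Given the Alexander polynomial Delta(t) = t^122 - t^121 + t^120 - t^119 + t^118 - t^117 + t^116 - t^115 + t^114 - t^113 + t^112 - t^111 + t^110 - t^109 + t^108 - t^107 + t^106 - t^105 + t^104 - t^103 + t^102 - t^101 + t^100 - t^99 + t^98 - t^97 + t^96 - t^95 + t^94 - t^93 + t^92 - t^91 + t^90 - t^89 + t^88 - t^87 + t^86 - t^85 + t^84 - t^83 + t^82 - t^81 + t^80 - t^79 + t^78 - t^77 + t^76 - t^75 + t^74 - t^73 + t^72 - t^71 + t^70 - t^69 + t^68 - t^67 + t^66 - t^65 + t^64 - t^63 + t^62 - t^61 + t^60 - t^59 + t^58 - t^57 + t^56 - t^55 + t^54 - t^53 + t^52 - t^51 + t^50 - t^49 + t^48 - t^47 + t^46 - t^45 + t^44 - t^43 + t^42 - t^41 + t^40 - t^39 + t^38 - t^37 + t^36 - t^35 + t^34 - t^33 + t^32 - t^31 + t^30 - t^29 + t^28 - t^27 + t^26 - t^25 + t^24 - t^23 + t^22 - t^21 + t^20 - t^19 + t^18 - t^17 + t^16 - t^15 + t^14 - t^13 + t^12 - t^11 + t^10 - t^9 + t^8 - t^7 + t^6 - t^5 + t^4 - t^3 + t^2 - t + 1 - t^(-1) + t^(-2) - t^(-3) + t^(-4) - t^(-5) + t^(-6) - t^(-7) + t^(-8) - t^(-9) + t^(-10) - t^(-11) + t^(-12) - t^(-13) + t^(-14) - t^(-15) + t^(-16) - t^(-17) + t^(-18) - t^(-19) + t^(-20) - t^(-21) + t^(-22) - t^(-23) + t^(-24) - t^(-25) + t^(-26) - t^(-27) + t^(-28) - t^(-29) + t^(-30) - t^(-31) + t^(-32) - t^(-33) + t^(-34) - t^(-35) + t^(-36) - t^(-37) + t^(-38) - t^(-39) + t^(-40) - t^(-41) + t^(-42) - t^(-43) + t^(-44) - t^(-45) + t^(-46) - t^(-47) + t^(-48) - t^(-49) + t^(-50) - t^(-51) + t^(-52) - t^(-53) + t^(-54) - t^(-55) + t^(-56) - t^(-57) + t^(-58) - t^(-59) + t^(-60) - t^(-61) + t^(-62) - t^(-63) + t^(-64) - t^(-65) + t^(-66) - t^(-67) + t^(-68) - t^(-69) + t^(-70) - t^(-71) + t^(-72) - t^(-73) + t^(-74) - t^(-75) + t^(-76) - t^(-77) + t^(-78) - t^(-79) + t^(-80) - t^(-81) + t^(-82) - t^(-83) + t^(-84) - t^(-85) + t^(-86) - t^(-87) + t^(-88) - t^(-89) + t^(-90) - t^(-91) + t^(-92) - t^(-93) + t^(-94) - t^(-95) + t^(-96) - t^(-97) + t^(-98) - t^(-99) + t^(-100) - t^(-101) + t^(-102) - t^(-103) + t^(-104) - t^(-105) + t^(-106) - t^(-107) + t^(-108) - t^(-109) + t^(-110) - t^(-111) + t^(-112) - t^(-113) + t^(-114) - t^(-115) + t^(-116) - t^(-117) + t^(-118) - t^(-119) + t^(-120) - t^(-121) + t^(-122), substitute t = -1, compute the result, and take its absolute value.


Step 1: The polynomial has 245 terms with alternating signs, exponents from 122 down to -122.
Step 2: Substitute t = -1. The i-th term has coefficient (-1)^i and exponent (m-i),
  so its value is (-1)^i * (-1)^(m-i) = (-1)^m = 1 for every i.
Step 3: All 245 terms equal 1, so Delta(-1) = 245 * (1) = 245
Step 4: |Delta(-1)| = 245

245


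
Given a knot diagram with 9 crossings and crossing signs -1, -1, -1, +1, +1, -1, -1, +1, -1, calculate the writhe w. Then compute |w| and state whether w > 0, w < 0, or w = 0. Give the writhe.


Step 1: Count positive crossings (+1).
Positive crossings: 3
Step 2: Count negative crossings (-1).
Negative crossings: 6
Step 3: Writhe = (positive) - (negative)
w = 3 - 6 = -3
Step 4: |w| = 3, and w is negative

-3


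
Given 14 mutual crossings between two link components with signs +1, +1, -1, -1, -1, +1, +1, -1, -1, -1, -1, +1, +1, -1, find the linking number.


Step 1: Count positive crossings: 6
Step 2: Count negative crossings: 8
Step 3: Sum of signs = 6 - 8 = -2
Step 4: Linking number = sum/2 = -2/2 = -1

-1


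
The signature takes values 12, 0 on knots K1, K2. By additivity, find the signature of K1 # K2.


The signature is additive under connected sum.
signature(K1 # K2) = (12) + (0)
= 12

12


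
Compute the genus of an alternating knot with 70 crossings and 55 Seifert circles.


For alternating knots, g = (c - s + 1)/2.
= (70 - 55 + 1)/2
= 16/2 = 8

8


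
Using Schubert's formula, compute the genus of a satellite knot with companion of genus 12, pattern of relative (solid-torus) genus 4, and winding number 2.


Schubert: g(satellite) = g_rel(pattern) + |winding| * g(companion),
where g_rel(pattern) is the genus of the pattern relative to the solid torus.
= 4 + 2 * 12
= 4 + 24 = 28

28


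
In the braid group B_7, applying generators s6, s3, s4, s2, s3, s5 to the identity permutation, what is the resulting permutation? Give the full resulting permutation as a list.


Starting with identity [1, 2, 3, 4, 5, 6, 7].
Apply generators in sequence:
  After s6: [1, 2, 3, 4, 5, 7, 6]
  After s3: [1, 2, 4, 3, 5, 7, 6]
  After s4: [1, 2, 4, 5, 3, 7, 6]
  After s2: [1, 4, 2, 5, 3, 7, 6]
  After s3: [1, 4, 5, 2, 3, 7, 6]
  After s5: [1, 4, 5, 2, 7, 3, 6]
Final permutation: [1, 4, 5, 2, 7, 3, 6]

[1, 4, 5, 2, 7, 3, 6]


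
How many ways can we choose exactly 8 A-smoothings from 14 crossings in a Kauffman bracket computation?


We choose which 8 of 14 crossings get A-smoothings.
C(14, 8) = 14! / (8! * 6!)
= 3003

3003


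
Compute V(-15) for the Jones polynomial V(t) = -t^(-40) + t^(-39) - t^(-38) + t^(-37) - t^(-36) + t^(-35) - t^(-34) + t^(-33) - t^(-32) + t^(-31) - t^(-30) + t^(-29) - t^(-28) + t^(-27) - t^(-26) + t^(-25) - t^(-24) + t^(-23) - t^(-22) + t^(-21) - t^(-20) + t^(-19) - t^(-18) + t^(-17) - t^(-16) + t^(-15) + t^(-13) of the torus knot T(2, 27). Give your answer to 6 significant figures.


Substituting t = -15 into V(t) = -t^(-40) + t^(-39) - t^(-38) + t^(-37) - t^(-36) + t^(-35) - t^(-34) + t^(-33) - t^(-32) + t^(-31) - t^(-30) + t^(-29) - t^(-28) + t^(-27) - t^(-26) + t^(-25) - t^(-24) + t^(-23) - t^(-22) + t^(-21) - t^(-20) + t^(-19) - t^(-18) + t^(-17) - t^(-16) + t^(-15) + t^(-13):
  (-)t^(-40) = -9.04377e-48
  (+)t^(-39) = -1.35657e-46
  (-)t^(-38) = -2.03485e-45
  (+)t^(-37) = -3.05227e-44
  (-)t^(-36) = -4.57841e-43
  (+)t^(-35) = -6.86761e-42
  (-)t^(-34) = -1.03014e-40
  (+)t^(-33) = -1.54521e-39
  (-)t^(-32) = -2.31782e-38
  (+)t^(-31) = -3.47673e-37
  (-)t^(-30) = -5.2151e-36
  (+)t^(-29) = -7.82264e-35
  (-)t^(-28) = -1.1734e-33
  (+)t^(-27) = -1.76009e-32
  (-)t^(-26) = -2.64014e-31
  (+)t^(-25) = -3.96021e-30
  (-)t^(-24) = -5.94032e-29
  (+)t^(-23) = -8.91048e-28
  (-)t^(-22) = -1.33657e-26
  (+)t^(-21) = -2.00486e-25
  (-)t^(-20) = -3.00729e-24
  (+)t^(-19) = -4.51093e-23
  (-)t^(-18) = -6.76639e-22
  (+)t^(-17) = -1.01496e-20
  (-)t^(-16) = -1.52244e-19
  (+)t^(-15) = -2.28366e-18
  (+)t^(-13) = -5.13823e-16
Sum = (-9.04377e-48) + (-1.35657e-46) + (-2.03485e-45) + (-3.05227e-44) + (-4.57841e-43) + (-6.86761e-42) + (-1.03014e-40) + (-1.54521e-39) + (-2.31782e-38) + (-3.47673e-37) + (-5.2151e-36) + (-7.82264e-35) + (-1.1734e-33) + (-1.76009e-32) + (-2.64014e-31) + (-3.96021e-30) + (-5.94032e-29) + (-8.91048e-28) + (-1.33657e-26) + (-2.00486e-25) + (-3.00729e-24) + (-4.51093e-23) + (-6.76639e-22) + (-1.01496e-20) + (-1.52244e-19) + (-2.28366e-18) + (-5.13823e-16)
= -5.162698853e-16
Rounded to 6 significant figures: -5.1627e-16

-5.1627e-16


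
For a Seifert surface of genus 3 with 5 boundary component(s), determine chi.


chi = 2 - 2g - b
= 2 - 2*3 - 5
= 2 - 6 - 5 = -9

-9


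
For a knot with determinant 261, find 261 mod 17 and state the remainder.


Step 1: A knot is p-colorable if and only if p divides its determinant.
Step 2: Compute 261 mod 17.
261 = 15 * 17 + 6
Step 3: 261 mod 17 = 6
Step 4: The knot is 17-colorable: no

6


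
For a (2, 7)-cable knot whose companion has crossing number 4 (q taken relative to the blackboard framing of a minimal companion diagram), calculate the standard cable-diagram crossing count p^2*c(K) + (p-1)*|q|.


Step 1: Each of the c(K) crossings of the companion diagram becomes p*p = p^2 crossings among the p parallel strands, and each of the |q| twists s_1 s_2 ... s_(p-1) adds (p-1) crossings.
  Crossings = p^2 * c(K) + (p-1)*|q|
Step 2: = 2^2 * 4 + (2-1)*7
Step 3: = 4*4 + 1*7
Step 4: = 16 + 7 = 23

23


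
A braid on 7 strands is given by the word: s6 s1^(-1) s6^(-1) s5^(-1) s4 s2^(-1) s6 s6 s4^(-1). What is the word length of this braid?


The word length counts the number of generators (including inverses).
Listing each generator: s6, s1^(-1), s6^(-1), s5^(-1), s4, s2^(-1), s6, s6, s4^(-1)
There are 9 generators in this braid word.

9


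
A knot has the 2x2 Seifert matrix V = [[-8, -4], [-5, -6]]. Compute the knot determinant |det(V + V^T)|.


Step 1: Form V + V^T where V = [[-8, -4], [-5, -6]]
  V^T = [[-8, -5], [-4, -6]]
  V + V^T = [[-16, -9], [-9, -12]]
Step 2: det(V + V^T) = (-16)*(-12) - (-9)*(-9)
  = 192 - 81 = 111
Step 3: Knot determinant = |det(V + V^T)| = |111| = 111

111


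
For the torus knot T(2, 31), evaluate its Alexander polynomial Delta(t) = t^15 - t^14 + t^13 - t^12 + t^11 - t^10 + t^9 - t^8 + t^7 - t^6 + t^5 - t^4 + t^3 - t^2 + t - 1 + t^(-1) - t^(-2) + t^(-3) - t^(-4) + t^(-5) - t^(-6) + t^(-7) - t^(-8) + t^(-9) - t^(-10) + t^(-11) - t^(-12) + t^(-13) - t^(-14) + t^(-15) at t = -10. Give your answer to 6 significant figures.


Substituting t = -10 into Delta(t) = t^15 - t^14 + t^13 - t^12 + t^11 - t^10 + t^9 - t^8 + t^7 - t^6 + t^5 - t^4 + t^3 - t^2 + t - 1 + t^(-1) - t^(-2) + t^(-3) - t^(-4) + t^(-5) - t^(-6) + t^(-7) - t^(-8) + t^(-9) - t^(-10) + t^(-11) - t^(-12) + t^(-13) - t^(-14) + t^(-15):
Term values: (-1000000000000000) + (-100000000000000) + (-10000000000000) + (-1000000000000) + (-100000000000) + (-10000000000) + (-1000000000) + (-100000000) + (-10000000) + (-1000000) + (-100000) + (-10000) + (-1000) + (-100) + (-10) + (-1) + (-0.1) + (-0.01) + (-0.001) + (-0.0001) + (-1e-05) + (-1e-06) + (-1e-07) + (-1e-08) + (-1e-09) + (-1e-10) + (-1e-11) + (-1e-12) + (-1e-13) + (-1e-14) + (-1e-15)
Sum = -1.111111111e+15
Rounded to 6 significant figures: -1.11111e+15

-1.11111e+15


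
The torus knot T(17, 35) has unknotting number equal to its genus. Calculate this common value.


For a torus knot T(p,q), both the unknotting number and genus equal (p-1)(q-1)/2.
= (17-1)(35-1)/2
= 16*34/2
= 544/2 = 272

272


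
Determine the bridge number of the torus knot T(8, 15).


The bridge number of T(p,q) is min(p,q).
min(8, 15) = 8

8


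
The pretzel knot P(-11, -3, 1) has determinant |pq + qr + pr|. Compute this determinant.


Step 1: Compute pq + qr + pr.
pq = (-11)*(-3) = 33
qr = (-3)*1 = -3
pr = (-11)*1 = -11
pq + qr + pr = 33 + (-3) + (-11) = 19
Step 2: Take absolute value.
det(P(-11,-3,1)) = |19| = 19

19


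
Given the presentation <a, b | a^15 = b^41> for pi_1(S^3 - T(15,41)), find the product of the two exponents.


The relation is a^15 = b^41.
Product of exponents = 15 * 41
= 615

615


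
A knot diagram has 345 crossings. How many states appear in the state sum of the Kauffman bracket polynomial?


Each crossing contributes 2 choices (A-smoothing or B-smoothing).
Total states = 2^345 = 71671831749689734737838152978190216899892655911508785116799651230841339877765150252188079784691427704832

71671831749689734737838152978190216899892655911508785116799651230841339877765150252188079784691427704832


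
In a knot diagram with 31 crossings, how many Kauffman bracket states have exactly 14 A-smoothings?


We choose which 14 of 31 crossings get A-smoothings.
C(31, 14) = 31! / (14! * 17!)
= 265182525

265182525


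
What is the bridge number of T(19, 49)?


The bridge number of T(p,q) is min(p,q).
min(19, 49) = 19

19


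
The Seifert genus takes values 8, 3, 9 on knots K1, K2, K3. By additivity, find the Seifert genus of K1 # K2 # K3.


The Seifert genus is additive under connected sum.
Seifert genus(K1 # K2 # K3) = (8) + (3) + (9)
= 20

20


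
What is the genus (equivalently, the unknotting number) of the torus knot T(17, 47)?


For a torus knot T(p,q), both the unknotting number and genus equal (p-1)(q-1)/2.
= (17-1)(47-1)/2
= 16*46/2
= 736/2 = 368

368


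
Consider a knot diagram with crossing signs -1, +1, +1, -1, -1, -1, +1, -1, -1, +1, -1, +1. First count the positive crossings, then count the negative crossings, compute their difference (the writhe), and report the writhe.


Step 1: Count positive crossings (+1).
Positive crossings: 5
Step 2: Count negative crossings (-1).
Negative crossings: 7
Step 3: Writhe = (positive) - (negative)
w = 5 - 7 = -2
Step 4: |w| = 2, and w is negative

-2


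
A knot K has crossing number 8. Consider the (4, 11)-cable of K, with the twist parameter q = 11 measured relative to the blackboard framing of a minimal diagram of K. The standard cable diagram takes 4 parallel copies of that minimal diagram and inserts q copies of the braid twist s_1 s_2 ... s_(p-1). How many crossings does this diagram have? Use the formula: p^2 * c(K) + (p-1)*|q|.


Step 1: Each of the c(K) crossings of the companion diagram becomes p*p = p^2 crossings among the p parallel strands, and each of the |q| twists s_1 s_2 ... s_(p-1) adds (p-1) crossings.
  Crossings = p^2 * c(K) + (p-1)*|q|
Step 2: = 4^2 * 8 + (4-1)*11
Step 3: = 16*8 + 3*11
Step 4: = 128 + 33 = 161

161


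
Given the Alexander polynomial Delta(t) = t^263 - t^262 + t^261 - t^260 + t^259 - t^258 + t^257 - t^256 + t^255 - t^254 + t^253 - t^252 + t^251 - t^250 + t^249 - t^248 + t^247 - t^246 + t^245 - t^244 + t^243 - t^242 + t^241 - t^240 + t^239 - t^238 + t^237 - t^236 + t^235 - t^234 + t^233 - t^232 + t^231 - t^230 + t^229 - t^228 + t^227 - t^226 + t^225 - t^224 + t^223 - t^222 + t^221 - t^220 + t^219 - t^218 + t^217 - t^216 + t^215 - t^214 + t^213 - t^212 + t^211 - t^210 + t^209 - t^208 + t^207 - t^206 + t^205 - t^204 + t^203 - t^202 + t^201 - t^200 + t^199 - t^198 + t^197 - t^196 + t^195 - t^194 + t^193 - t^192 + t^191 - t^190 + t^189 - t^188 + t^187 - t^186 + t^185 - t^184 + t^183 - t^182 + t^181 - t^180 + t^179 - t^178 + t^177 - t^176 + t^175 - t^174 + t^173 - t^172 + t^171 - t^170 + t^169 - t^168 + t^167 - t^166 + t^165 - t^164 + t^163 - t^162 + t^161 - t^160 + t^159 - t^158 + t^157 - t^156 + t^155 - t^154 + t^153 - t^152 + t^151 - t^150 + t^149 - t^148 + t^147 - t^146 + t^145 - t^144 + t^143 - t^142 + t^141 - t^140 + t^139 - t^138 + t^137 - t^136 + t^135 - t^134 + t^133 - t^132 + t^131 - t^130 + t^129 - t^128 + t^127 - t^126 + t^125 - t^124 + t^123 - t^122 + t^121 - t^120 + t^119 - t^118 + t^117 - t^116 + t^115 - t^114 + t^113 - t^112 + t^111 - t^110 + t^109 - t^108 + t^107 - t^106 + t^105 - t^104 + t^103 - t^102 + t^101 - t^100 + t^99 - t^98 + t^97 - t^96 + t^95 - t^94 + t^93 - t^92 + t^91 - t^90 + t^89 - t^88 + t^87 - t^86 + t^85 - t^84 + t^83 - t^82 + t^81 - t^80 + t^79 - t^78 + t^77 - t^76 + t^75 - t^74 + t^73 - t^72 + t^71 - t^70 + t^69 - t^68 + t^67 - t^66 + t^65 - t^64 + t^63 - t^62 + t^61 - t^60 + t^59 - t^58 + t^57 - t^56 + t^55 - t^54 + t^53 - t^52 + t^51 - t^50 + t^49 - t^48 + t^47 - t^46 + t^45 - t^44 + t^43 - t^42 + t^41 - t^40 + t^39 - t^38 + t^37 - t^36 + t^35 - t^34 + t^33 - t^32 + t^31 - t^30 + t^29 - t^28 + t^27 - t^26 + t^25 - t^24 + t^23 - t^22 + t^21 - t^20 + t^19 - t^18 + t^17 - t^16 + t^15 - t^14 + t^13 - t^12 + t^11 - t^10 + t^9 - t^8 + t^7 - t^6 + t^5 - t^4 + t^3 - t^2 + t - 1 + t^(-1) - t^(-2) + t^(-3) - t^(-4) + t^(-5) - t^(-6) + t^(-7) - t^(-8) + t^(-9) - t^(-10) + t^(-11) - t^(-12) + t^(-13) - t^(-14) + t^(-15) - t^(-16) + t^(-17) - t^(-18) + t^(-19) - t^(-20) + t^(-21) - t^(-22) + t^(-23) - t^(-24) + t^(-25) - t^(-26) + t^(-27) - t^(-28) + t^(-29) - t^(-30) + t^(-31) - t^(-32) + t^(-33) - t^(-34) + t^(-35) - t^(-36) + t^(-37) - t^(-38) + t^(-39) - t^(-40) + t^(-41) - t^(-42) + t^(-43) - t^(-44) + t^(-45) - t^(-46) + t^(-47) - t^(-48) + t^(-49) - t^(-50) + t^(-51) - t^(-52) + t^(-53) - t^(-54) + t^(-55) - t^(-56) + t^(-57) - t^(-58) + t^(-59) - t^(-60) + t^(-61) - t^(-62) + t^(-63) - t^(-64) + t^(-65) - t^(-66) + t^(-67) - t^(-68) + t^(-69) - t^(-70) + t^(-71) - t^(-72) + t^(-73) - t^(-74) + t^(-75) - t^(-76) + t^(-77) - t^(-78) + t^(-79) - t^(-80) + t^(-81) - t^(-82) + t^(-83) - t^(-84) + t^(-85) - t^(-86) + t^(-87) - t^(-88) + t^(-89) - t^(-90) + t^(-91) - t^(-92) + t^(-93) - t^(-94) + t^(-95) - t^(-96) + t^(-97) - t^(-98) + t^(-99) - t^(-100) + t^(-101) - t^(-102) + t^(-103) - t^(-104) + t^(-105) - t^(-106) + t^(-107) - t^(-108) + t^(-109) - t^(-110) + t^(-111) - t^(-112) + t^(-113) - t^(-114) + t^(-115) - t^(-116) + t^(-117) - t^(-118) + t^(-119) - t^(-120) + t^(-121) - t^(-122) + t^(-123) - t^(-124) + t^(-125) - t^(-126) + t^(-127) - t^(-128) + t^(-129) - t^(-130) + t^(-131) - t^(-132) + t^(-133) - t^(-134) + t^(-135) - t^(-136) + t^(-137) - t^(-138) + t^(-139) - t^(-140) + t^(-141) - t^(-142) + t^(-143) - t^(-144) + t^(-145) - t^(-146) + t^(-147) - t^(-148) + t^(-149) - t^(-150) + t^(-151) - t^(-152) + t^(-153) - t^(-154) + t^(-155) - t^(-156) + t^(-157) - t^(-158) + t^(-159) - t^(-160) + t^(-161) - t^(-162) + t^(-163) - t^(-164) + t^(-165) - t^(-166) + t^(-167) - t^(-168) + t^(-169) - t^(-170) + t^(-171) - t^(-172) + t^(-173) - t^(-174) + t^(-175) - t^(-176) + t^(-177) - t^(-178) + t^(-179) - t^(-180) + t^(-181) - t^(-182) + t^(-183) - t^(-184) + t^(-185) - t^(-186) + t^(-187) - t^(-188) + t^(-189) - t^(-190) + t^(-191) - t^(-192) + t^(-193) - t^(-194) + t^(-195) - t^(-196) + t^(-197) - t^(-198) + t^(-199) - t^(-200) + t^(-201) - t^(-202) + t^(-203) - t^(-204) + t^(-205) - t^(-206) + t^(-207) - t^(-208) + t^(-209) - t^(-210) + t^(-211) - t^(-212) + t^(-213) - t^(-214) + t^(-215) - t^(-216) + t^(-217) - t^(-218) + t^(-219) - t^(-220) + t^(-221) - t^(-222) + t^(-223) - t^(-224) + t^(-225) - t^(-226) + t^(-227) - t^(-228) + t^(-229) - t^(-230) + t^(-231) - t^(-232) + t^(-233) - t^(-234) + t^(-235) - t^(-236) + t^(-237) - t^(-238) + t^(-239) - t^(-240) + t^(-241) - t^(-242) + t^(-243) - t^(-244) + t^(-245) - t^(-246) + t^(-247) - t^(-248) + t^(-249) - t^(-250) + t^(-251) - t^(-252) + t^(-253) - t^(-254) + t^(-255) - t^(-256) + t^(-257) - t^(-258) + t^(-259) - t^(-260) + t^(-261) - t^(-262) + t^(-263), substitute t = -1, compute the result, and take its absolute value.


Step 1: The polynomial has 527 terms with alternating signs, exponents from 263 down to -263.
Step 2: Substitute t = -1. The i-th term has coefficient (-1)^i and exponent (m-i),
  so its value is (-1)^i * (-1)^(m-i) = (-1)^m = -1 for every i.
Step 3: All 527 terms equal -1, so Delta(-1) = 527 * (-1) = -527
Step 4: |Delta(-1)| = 527

527


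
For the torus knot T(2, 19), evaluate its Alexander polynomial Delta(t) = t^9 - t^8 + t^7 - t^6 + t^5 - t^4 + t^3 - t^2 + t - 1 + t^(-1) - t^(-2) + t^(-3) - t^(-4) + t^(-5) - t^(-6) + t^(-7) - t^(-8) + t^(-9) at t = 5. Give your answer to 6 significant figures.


Substituting t = 5 into Delta(t) = t^9 - t^8 + t^7 - t^6 + t^5 - t^4 + t^3 - t^2 + t - 1 + t^(-1) - t^(-2) + t^(-3) - t^(-4) + t^(-5) - t^(-6) + t^(-7) - t^(-8) + t^(-9):
Term values: (1953125) + (-390625) + (78125) + (-15625) + (3125) + (-625) + (125) + (-25) + (5) + (-1) + (0.2) + (-0.04) + (0.008) + (-0.0016) + (0.00032) + (-6.4e-05) + (1.28e-05) + (-2.56e-06) + (5.12e-07)
Sum = 1627604.167
Rounded to 6 significant figures: 1.6276e+06

1.6276e+06


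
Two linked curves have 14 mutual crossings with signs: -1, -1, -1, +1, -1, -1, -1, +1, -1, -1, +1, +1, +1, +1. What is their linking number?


Step 1: Count positive crossings: 6
Step 2: Count negative crossings: 8
Step 3: Sum of signs = 6 - 8 = -2
Step 4: Linking number = sum/2 = -2/2 = -1

-1


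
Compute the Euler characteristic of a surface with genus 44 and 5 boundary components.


chi = 2 - 2g - b
= 2 - 2*44 - 5
= 2 - 88 - 5 = -91

-91


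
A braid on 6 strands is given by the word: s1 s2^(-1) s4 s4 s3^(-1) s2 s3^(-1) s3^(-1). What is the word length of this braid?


The word length counts the number of generators (including inverses).
Listing each generator: s1, s2^(-1), s4, s4, s3^(-1), s2, s3^(-1), s3^(-1)
There are 8 generators in this braid word.

8


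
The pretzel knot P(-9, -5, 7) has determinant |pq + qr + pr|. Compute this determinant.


Step 1: Compute pq + qr + pr.
pq = (-9)*(-5) = 45
qr = (-5)*7 = -35
pr = (-9)*7 = -63
pq + qr + pr = 45 + (-35) + (-63) = -53
Step 2: Take absolute value.
det(P(-9,-5,7)) = |-53| = 53

53


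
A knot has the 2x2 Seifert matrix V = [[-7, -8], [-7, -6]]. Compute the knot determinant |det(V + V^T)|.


Step 1: Form V + V^T where V = [[-7, -8], [-7, -6]]
  V^T = [[-7, -7], [-8, -6]]
  V + V^T = [[-14, -15], [-15, -12]]
Step 2: det(V + V^T) = (-14)*(-12) - (-15)*(-15)
  = 168 - 225 = -57
Step 3: Knot determinant = |det(V + V^T)| = |-57| = 57

57


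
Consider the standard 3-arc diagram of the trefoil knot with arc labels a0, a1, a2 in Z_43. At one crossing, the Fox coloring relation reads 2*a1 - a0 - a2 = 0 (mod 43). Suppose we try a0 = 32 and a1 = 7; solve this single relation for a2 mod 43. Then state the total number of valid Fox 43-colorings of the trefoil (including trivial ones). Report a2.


Step 1: Apply the given crossing relation 2*a1 - a0 - a2 = 0 (mod 43).
  a2 = 2*a1 - a0 mod 43
  a2 = 2*7 - 32 mod 43
  a2 = 14 - 32 mod 43
  a2 = -18 mod 43 = 25
Step 2: The trefoil has determinant 3.
  Number of Fox p-colorings (p prime) is p^2 if p = 3, else p.
  Since 43 does not divide 3, only trivial (constant) colorings exist.
  (So the trial a0 = 32, a1 = 7 with a0 != a1 does NOT extend to a valid coloring of the whole trefoil: the other two crossing relations require 3*(a1 - a0) = 0 (mod 43), which fails.)
  Total colorings = 43
Step 3: a2 = 25, total Fox 43-colorings = 43

25


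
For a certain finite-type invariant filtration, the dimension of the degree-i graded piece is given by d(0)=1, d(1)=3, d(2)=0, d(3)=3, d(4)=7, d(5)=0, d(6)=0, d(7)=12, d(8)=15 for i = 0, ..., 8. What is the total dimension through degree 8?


Total dimension = d(0) + d(1) + ... + d(8)
= 1 + 3 + 0 + 3 + 7 + 0 + 0 + 12 + 15
= 41

41
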